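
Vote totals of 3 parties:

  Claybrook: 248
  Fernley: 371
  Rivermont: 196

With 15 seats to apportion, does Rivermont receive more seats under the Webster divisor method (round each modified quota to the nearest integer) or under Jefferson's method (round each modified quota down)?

Webster: Claybrook 4, Fernley 7, Rivermont 4.
Jefferson: Claybrook 5, Fernley 7, Rivermont 3.
Rivermont gets 4 under Webster and 3 under Jefferson.

Webster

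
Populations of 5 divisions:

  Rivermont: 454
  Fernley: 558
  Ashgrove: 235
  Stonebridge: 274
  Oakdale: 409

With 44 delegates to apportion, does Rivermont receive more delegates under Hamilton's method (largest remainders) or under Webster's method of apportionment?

Hamilton: Rivermont 10, Fernley 13, Ashgrove 6, Stonebridge 6, Oakdale 9.
Webster: Rivermont 11, Fernley 13, Ashgrove 5, Stonebridge 6, Oakdale 9.
Rivermont gets 10 under Hamilton and 11 under Webster.

Webster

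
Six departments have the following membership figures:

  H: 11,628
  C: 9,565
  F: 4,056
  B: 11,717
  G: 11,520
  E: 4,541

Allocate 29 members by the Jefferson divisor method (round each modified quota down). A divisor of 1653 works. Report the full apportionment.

H=7, C=5, F=2, B=7, G=6, E=2

With modified divisor 1653: modified quotas H 7.034, C 5.786, F 2.454, B 7.088, G 6.969, E 2.747.
Rounding down: H 7, C 5, F 2, B 7, G 6, E 2 (total 29).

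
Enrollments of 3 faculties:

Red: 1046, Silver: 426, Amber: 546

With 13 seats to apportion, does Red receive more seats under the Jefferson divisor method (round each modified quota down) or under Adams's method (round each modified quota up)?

Jefferson: Red 7, Silver 3, Amber 3.
Adams: Red 6, Silver 3, Amber 4.
Red gets 7 under Jefferson and 6 under Adams.

Jefferson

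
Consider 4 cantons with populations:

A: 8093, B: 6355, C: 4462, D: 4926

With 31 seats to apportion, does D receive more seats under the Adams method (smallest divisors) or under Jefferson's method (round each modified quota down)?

Adams: A 10, B 8, C 6, D 7.
Jefferson: A 11, B 8, C 6, D 6.
D gets 7 under Adams and 6 under Jefferson.

Adams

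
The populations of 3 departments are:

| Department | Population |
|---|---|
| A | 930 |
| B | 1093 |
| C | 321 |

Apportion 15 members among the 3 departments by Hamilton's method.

A=6, B=7, C=2

Standard divisor: 2344 ÷ 15 ≈ 156.267.
Standard quotas: A 5.951, B 6.994, C 2.054.
Lower quotas: A 5, B 6, C 2 (sum 13, leaving 2 seats).
Remainders in descending order: B 0.994, A 0.951, C 0.054.
Largest remainders: B, A receive the extra seats.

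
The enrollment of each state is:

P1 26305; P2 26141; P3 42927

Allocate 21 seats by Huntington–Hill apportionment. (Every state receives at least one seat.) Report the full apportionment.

P1 6, P2 6, P3 9

With divisor 4649: modified quotas P1 5.658, P2 5.623, P3 9.234.
Geometric-mean thresholds: P1 √(5·6)=5.477, P2 √(5·6)=5.477, P3 √(9·10)=9.487.
Each quota rounded against its threshold gives P1 6, P2 6, P3 9 (total 21).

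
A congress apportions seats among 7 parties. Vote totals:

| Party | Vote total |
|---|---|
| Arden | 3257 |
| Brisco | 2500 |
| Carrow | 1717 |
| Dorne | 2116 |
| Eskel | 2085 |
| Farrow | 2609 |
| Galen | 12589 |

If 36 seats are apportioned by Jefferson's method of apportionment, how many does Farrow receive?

3

Standard divisor 26873/36 ≈ 746.472; standard quotas: Arden 4.363, Brisco 3.349, Carrow 2.300, Dorne 2.835, Eskel 2.793, Farrow 3.495, Galen 16.865.
Rounding down gives 4, 3, 2, 2, 2, 3, 16 = 32 seats, so the divisor must be adjusted.
With modified divisor 680: modified quotas Arden 4.790, Brisco 3.676, Carrow 2.525, Dorne 3.112, Eskel 3.066, Farrow 3.837, Galen 18.513.
Rounding down: Arden 4, Brisco 3, Carrow 2, Dorne 3, Eskel 3, Farrow 3, Galen 18 (total 36).
Farrow receives 3.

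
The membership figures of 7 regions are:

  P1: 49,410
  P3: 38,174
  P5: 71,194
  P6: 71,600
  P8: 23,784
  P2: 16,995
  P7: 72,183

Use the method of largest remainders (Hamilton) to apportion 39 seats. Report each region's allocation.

P1=6; P3=4; P5=8; P6=8; P8=3; P2=2; P7=8

Standard divisor: 343340 ÷ 39 ≈ 8803.59.
Standard quotas: P1 5.6125, P3 4.3362, P5 8.0869, P6 8.1330, P8 2.7016, P2 1.9305, P7 8.1993.
Lower quotas: P1 5, P3 4, P5 8, P6 8, P8 2, P2 1, P7 8 (sum 36, leaving 3 seats).
Remainders in descending order: P2 0.9305, P8 0.7016, P1 0.6125, P3 0.3362, P7 0.1993, P6 0.1330, P5 0.0869.
Largest remainders: P2, P8, P1 receive the extra seats.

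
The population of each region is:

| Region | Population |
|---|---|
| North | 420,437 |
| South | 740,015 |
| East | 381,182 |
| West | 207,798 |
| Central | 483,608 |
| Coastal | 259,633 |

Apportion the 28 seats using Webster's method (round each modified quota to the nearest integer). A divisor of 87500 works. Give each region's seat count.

North 5; South 8; East 4; West 2; Central 6; Coastal 3

With modified divisor 87500: modified quotas North 4.805, South 8.457, East 4.356, West 2.375, Central 5.527, Coastal 2.967.
Rounding to the nearest integer: North 5, South 8, East 4, West 2, Central 6, Coastal 3 (total 28).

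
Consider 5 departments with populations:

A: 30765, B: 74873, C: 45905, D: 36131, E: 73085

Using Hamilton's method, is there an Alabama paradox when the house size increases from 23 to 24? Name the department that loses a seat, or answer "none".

none

At 23 seats: A 3, B 7, C 4, D 3, E 6.
At 24 seats: A 3, B 7, C 4, D 3, E 7.
No department's allocation decreased.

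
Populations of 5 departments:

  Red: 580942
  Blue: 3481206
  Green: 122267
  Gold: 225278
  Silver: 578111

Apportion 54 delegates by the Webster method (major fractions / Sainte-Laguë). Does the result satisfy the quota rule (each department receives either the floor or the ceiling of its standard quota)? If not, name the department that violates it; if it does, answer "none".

Blue

Standard quotas: Red 6.290, Blue 37.689, Green 1.324, Gold 2.439, Silver 6.259.
Webster allocation: Red 6, Blue 39, Green 1, Gold 2, Silver 6.
Blue has quota 37.689 (lower 37, upper 38) but receives 39 — outside the quota interval.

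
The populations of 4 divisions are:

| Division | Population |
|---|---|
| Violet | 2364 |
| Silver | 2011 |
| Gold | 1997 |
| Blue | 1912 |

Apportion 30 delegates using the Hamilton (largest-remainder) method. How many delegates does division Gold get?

Standard divisor: 8284 ÷ 30 ≈ 276.133.
Standard quotas: Violet 8.561, Silver 7.283, Gold 7.232, Blue 6.924.
Lower quotas: Violet 8, Silver 7, Gold 7, Blue 6 (sum 28, leaving 2 seats).
Remainders in descending order: Blue 0.924, Violet 0.561, Silver 0.283, Gold 0.232.
The surplus seats go to Blue, Violet.
Gold receives 7.

7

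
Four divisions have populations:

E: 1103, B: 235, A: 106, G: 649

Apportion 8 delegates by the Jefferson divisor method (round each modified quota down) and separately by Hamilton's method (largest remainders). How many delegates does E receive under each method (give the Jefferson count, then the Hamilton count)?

Jefferson: E 5, B 1, A 0, G 2.
Hamilton: E 4, B 1, A 0, G 3.
E gets 5 under Jefferson and 4 under Hamilton.

5 and 4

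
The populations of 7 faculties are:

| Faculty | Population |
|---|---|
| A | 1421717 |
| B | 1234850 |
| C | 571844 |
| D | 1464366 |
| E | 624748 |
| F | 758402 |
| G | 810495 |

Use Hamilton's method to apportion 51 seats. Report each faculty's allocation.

Total 6886422; standard divisor 6886422/51 ≈ 135027.882.
Standard quotas: A 10.5291, B 9.1451, C 4.2350, D 10.8449, E 4.6268, F 5.6166, G 6.0024.
Lower quotas: A 10, B 9, C 4, D 10, E 4, F 5, G 6 (sum 48, leaving 3 seats).
Remainders in descending order: D 0.8449, E 0.6268, F 0.6166, A 0.5291, C 0.2350, B 0.1451, G 0.0024.
Largest remainders: D, E, F receive the extra seats.

A 10; B 9; C 4; D 11; E 5; F 6; G 6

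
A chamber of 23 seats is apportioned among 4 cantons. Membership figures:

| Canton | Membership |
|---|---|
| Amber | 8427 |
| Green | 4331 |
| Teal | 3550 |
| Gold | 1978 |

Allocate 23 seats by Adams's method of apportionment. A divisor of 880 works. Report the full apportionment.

With modified divisor 880: modified quotas Amber 9.576, Green 4.922, Teal 4.034, Gold 2.248.
Rounding up: Amber 10, Green 5, Teal 5, Gold 3 (total 23).

Amber 10; Green 5; Teal 5; Gold 3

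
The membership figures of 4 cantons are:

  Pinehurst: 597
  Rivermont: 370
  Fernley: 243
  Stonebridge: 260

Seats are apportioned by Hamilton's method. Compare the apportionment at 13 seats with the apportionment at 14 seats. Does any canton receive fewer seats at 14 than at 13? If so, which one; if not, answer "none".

At 13 seats: Pinehurst 5, Rivermont 3, Fernley 2, Stonebridge 3.
At 14 seats: Pinehurst 6, Rivermont 4, Fernley 2, Stonebridge 2.
Stonebridge drops from 3 to 2.

Stonebridge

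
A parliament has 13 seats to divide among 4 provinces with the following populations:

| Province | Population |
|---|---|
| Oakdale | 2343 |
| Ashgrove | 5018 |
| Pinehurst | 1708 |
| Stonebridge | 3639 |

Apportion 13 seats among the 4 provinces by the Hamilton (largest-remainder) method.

Oakdale=2, Ashgrove=5, Pinehurst=2, Stonebridge=4

The standard divisor is 12708/13 ≈ 977.538.
Standard quotas: Oakdale 2.3968, Ashgrove 5.1333, Pinehurst 1.7472, Stonebridge 3.7226.
Lower quotas: Oakdale 2, Ashgrove 5, Pinehurst 1, Stonebridge 3 (sum 11, leaving 2 seats).
Remainders in descending order: Pinehurst 0.7472, Stonebridge 0.7226, Oakdale 0.3968, Ashgrove 0.1333.
The surplus seats go to Pinehurst, Stonebridge.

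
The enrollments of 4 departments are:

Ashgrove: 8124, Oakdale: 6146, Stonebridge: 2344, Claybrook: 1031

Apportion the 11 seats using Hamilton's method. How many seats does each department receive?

Total 17645; standard divisor 17645/11 ≈ 1604.091.
Standard quotas: Ashgrove 5.0646, Oakdale 3.8315, Stonebridge 1.4613, Claybrook 0.6427.
Lower quotas: Ashgrove 5, Oakdale 3, Stonebridge 1, Claybrook 0 (sum 9, leaving 2 seats).
Remainders in descending order: Oakdale 0.8315, Claybrook 0.6427, Stonebridge 0.4613, Ashgrove 0.0646.
Largest remainders: Oakdale, Claybrook receive the extra seats.

Ashgrove 5; Oakdale 4; Stonebridge 1; Claybrook 1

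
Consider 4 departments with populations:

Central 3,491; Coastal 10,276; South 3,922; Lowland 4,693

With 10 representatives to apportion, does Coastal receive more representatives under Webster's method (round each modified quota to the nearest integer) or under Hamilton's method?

Hamilton

Webster: Central 2, Coastal 4, South 2, Lowland 2.
Hamilton: Central 1, Coastal 5, South 2, Lowland 2.
Coastal gets 4 under Webster and 5 under Hamilton.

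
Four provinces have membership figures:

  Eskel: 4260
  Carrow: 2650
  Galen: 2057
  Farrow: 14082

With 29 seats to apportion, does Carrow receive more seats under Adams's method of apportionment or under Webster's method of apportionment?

Adams: Eskel 5, Carrow 4, Galen 3, Farrow 17.
Webster: Eskel 5, Carrow 3, Galen 3, Farrow 18.
Carrow gets 4 under Adams and 3 under Webster.

Adams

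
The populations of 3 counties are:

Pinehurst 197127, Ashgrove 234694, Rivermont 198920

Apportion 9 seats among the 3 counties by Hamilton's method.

Pinehurst=3, Ashgrove=3, Rivermont=3

Total 630741; standard divisor 630741/9 ≈ 70082.333.
Standard quotas: Pinehurst 2.8128, Ashgrove 3.3488, Rivermont 2.8384.
Lower quotas: Pinehurst 2, Ashgrove 3, Rivermont 2 (sum 7, leaving 2 seats).
Remainders in descending order: Rivermont 0.8384, Pinehurst 0.8128, Ashgrove 0.3488.
Largest remainders: Rivermont, Pinehurst receive the extra seats.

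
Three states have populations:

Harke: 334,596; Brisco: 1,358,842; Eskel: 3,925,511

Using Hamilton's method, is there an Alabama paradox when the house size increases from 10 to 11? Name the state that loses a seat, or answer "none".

At 10 seats: Harke 1, Brisco 2, Eskel 7.
At 11 seats: Harke 0, Brisco 3, Eskel 8.
Harke drops from 1 to 0.

Harke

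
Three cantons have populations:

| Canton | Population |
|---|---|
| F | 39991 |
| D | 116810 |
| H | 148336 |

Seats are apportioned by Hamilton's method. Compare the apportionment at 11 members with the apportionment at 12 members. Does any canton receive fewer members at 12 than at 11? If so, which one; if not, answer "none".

At 11 seats: F 2, D 4, H 5.
At 12 seats: F 1, D 5, H 6.
F drops from 2 to 1.

F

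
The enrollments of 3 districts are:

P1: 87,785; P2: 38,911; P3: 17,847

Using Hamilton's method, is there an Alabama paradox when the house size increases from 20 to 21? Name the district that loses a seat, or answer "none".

At 20 seats: P1 12, P2 5, P3 3.
At 21 seats: P1 13, P2 6, P3 2.
P3 drops from 3 to 2.

P3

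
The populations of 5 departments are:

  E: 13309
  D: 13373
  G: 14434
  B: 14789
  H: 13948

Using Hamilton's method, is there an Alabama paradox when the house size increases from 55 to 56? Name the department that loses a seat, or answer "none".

At 55 seats: E 10, D 11, G 11, B 12, H 11.
At 56 seats: E 11, D 11, G 11, B 12, H 11.
No department's allocation decreased.

none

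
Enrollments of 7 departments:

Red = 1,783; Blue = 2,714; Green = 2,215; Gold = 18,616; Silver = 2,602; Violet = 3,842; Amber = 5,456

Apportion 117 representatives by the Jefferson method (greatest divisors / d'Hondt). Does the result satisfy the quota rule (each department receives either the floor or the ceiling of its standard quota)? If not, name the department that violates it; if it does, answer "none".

Gold

Standard quotas: Red 5.604, Blue 8.530, Green 6.961, Gold 58.506, Silver 8.178, Violet 12.075, Amber 17.147.
Jefferson allocation: Red 5, Blue 8, Green 7, Gold 60, Silver 8, Violet 12, Amber 17.
Gold has quota 58.506 (lower 58, upper 59) but receives 60 — outside the quota interval.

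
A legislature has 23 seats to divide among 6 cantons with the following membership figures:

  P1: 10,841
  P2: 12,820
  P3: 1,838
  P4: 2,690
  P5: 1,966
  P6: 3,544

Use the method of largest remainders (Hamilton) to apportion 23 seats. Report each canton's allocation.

P1 7, P2 9, P3 1, P4 2, P5 1, P6 3

Standard divisor: 33699 ÷ 23 ≈ 1465.174.
Standard quotas: P1 7.3991, P2 8.7498, P3 1.2545, P4 1.8360, P5 1.3418, P6 2.4188.
Lower quotas: P1 7, P2 8, P3 1, P4 1, P5 1, P6 2 (sum 20, leaving 3 seats).
Remainders in descending order: P4 0.8360, P2 0.7498, P6 0.4188, P1 0.3991, P5 0.3418, P3 0.2545.
Largest remainders: P4, P2, P6 receive the extra seats.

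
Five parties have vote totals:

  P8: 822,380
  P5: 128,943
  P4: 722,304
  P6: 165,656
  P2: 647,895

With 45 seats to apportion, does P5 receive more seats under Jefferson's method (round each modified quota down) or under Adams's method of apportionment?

Jefferson: P8 15, P5 2, P4 13, P6 3, P2 12.
Adams: P8 14, P5 3, P4 13, P6 3, P2 12.
P5 gets 2 under Jefferson and 3 under Adams.

Adams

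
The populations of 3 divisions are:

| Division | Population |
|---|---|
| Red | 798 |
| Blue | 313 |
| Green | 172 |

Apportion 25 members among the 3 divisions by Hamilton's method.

Standard divisor: 1283 ÷ 25 ≈ 51.32.
Standard quotas: Red 15.549, Blue 6.099, Green 3.352.
Lower quotas: Red 15, Blue 6, Green 3 (sum 24, leaving 1 seat).
Remainders in descending order: Red 0.549, Green 0.352, Blue 0.099.
The surplus seat goes to Red.

Red=16, Blue=6, Green=3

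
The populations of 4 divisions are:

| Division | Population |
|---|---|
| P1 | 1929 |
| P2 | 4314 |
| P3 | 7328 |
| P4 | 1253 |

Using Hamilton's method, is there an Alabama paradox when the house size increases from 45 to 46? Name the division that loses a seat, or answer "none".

At 45 seats: P1 6, P2 13, P3 22, P4 4.
At 46 seats: P1 6, P2 13, P3 23, P4 4.
No division's allocation decreased.

none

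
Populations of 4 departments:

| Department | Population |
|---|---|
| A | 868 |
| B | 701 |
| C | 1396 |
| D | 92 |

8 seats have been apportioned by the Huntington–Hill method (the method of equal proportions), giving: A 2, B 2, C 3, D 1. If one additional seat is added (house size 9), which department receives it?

Priority for the next seat is population ÷ (√(s·(s+1))).
Priorities: A 354.360, B 286.182, C 402.990, D 65.054.
Highest priority: C.

C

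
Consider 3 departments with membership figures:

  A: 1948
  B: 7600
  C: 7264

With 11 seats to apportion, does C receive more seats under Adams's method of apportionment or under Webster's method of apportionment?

Webster

Adams: A 2, B 5, C 4.
Webster: A 1, B 5, C 5.
C gets 4 under Adams and 5 under Webster.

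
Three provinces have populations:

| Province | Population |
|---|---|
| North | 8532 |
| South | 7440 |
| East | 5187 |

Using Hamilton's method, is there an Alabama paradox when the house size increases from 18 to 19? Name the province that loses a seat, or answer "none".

East

At 18 seats: North 7, South 6, East 5.
At 19 seats: North 8, South 7, East 4.
East drops from 5 to 4.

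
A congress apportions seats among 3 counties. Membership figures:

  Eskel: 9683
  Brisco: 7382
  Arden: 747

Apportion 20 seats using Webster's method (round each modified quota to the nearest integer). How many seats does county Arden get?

Standard divisor 17812/20 ≈ 890.6; standard quotas: Eskel 10.872, Brisco 8.289, Arden 0.839.
Rounding to the nearest integer gives Eskel 11, Brisco 8, Arden 1 — total 20, matching the house size, so no adjustment is needed.
Arden receives 1.

1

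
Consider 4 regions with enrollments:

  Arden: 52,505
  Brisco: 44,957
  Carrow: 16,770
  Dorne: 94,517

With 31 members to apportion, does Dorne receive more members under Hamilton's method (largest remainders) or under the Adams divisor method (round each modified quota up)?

Hamilton

Hamilton: Arden 8, Brisco 7, Carrow 2, Dorne 14.
Adams: Arden 8, Brisco 7, Carrow 3, Dorne 13.
Dorne gets 14 under Hamilton and 13 under Adams.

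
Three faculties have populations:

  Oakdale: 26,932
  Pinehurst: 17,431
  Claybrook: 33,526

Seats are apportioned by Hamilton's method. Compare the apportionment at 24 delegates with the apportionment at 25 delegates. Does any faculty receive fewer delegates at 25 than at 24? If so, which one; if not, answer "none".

At 24 seats: Oakdale 8, Pinehurst 6, Claybrook 10.
At 25 seats: Oakdale 9, Pinehurst 5, Claybrook 11.
Pinehurst drops from 6 to 5.

Pinehurst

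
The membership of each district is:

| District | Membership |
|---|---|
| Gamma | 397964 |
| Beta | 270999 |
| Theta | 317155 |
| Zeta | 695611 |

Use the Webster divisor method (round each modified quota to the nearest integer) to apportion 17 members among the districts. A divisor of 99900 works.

With modified divisor 99900: modified quotas Gamma 3.984, Beta 2.713, Theta 3.175, Zeta 6.963.
Rounding to the nearest integer: Gamma 4, Beta 3, Theta 3, Zeta 7 (total 17).

Gamma 4, Beta 3, Theta 3, Zeta 7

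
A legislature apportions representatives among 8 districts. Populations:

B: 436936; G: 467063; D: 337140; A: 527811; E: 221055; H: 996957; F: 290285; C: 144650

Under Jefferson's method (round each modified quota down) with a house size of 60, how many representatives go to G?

8

Standard divisor 3421897/60 ≈ 57031.617; standard quotas: B 7.661, G 8.190, D 5.911, A 9.255, E 3.876, H 17.481, F 5.090, C 2.536.
Rounding down gives 7, 8, 5, 9, 3, 17, 5, 2 = 56 seats, so the divisor must be adjusted.
With modified divisor 53700: modified quotas B 8.137, G 8.698, D 6.278, A 9.829, E 4.116, H 18.565, F 5.406, C 2.694.
Rounding down: B 8, G 8, D 6, A 9, E 4, H 18, F 5, C 2 (total 60).
G receives 8.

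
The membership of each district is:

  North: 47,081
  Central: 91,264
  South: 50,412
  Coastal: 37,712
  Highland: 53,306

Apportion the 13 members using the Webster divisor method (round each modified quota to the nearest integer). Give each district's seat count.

Standard divisor 279775/13 ≈ 21521.154; standard quotas: North 2.188, Central 4.241, South 2.342, Coastal 1.752, Highland 2.477.
Rounding to the nearest integer gives 2, 4, 2, 2, 2 = 12 seats, so the divisor must be adjusted.
With modified divisor 20800: modified quotas North 2.264, Central 4.388, South 2.424, Coastal 1.813, Highland 2.563.
Rounding to the nearest integer: North 2, Central 4, South 2, Coastal 2, Highland 3 (total 13).

North 2; Central 4; South 2; Coastal 2; Highland 3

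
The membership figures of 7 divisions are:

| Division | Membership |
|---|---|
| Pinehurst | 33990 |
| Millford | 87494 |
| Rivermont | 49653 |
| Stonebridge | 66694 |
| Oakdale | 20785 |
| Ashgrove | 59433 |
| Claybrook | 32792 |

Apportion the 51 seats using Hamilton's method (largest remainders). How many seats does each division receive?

Pinehurst 5, Millford 13, Rivermont 7, Stonebridge 10, Oakdale 3, Ashgrove 8, Claybrook 5

Total 350841; standard divisor 350841/51 ≈ 6879.235.
Standard quotas: Pinehurst 4.9410, Millford 12.7186, Rivermont 7.2178, Stonebridge 9.6950, Oakdale 3.0214, Ashgrove 8.6395, Claybrook 4.7668.
Lower quotas: Pinehurst 4, Millford 12, Rivermont 7, Stonebridge 9, Oakdale 3, Ashgrove 8, Claybrook 4 (sum 47, leaving 4 seats).
Remainders in descending order: Pinehurst 0.9410, Claybrook 0.7668, Millford 0.7186, Stonebridge 0.6950, Ashgrove 0.6395, Rivermont 0.2178, Oakdale 0.0214.
The surplus seats go to Pinehurst, Claybrook, Millford, Stonebridge.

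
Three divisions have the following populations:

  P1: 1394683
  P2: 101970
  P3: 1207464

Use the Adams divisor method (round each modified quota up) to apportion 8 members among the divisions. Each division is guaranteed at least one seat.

P1=4, P2=1, P3=3

Standard divisor 2704117/8 ≈ 338014.625; standard quotas: P1 4.126, P2 0.302, P3 3.572.
Rounding up gives 5, 1, 4 = 10 seats, so the divisor must be adjusted.
With modified divisor 433700: modified quotas P1 3.216, P2 0.235, P3 2.784.
Rounding up: P1 4, P2 1, P3 3 (total 8).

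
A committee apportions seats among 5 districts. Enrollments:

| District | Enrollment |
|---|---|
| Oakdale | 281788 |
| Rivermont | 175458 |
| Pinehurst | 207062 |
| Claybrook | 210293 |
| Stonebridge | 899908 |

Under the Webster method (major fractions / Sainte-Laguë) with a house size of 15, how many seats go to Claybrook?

Standard divisor 1774509/15 ≈ 118300.6; standard quotas: Oakdale 2.382, Rivermont 1.483, Pinehurst 1.750, Claybrook 1.778, Stonebridge 7.607.
Rounding to the nearest integer gives Oakdale 2, Rivermont 1, Pinehurst 2, Claybrook 2, Stonebridge 8 — total 15, matching the house size, so no adjustment is needed.
Claybrook receives 2.

2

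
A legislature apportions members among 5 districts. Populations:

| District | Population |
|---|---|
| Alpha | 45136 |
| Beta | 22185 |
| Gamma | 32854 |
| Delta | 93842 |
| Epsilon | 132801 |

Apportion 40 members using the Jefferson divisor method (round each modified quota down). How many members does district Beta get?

Standard divisor 326818/40 ≈ 8170.45; standard quotas: Alpha 5.524, Beta 2.715, Gamma 4.021, Delta 11.486, Epsilon 16.254.
Rounding down gives 5, 2, 4, 11, 16 = 38 seats, so the divisor must be adjusted.
With modified divisor 7700: modified quotas Alpha 5.862, Beta 2.881, Gamma 4.267, Delta 12.187, Epsilon 17.247.
Rounding down: Alpha 5, Beta 2, Gamma 4, Delta 12, Epsilon 17 (total 40).
Beta receives 2.

2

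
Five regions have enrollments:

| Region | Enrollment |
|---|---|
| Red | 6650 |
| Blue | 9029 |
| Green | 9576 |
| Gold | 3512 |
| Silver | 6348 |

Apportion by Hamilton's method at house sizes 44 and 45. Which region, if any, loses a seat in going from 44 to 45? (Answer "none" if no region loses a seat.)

At 44 seats: Red 8, Blue 11, Green 12, Gold 5, Silver 8.
At 45 seats: Red 9, Blue 12, Green 12, Gold 4, Silver 8.
Gold drops from 5 to 4.

Gold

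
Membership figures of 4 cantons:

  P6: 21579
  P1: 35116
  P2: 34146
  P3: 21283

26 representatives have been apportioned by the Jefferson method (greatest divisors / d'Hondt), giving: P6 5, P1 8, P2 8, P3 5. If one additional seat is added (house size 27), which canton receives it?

P1

Priority for the next seat is population ÷ (current seats + 1).
Priorities: P6 3596.500, P1 3901.778, P2 3794.000, P3 3547.167.
Highest priority: P1.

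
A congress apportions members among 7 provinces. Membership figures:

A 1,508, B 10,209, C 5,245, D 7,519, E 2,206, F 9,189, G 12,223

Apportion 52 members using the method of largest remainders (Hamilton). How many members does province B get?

11

Standard divisor: 48099 ÷ 52 ≈ 924.981.
Standard quotas: A 1.6303, B 11.0370, C 5.6704, D 8.1288, E 2.3849, F 9.9343, G 13.2143.
Lower quotas: A 1, B 11, C 5, D 8, E 2, F 9, G 13 (sum 49, leaving 3 seats).
Remainders in descending order: F 0.9343, C 0.6704, A 0.6303, E 0.3849, G 0.2143, D 0.1288, B 0.0370.
Largest remainders: F, C, A receive the extra seats.
B receives 11.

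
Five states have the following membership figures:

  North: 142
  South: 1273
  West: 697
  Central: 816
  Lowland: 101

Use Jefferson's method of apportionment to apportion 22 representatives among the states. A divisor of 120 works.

North 1, South 10, West 5, Central 6, Lowland 0

With modified divisor 120: modified quotas North 1.183, South 10.608, West 5.808, Central 6.800, Lowland 0.842.
Rounding down: North 1, South 10, West 5, Central 6, Lowland 0 (total 22).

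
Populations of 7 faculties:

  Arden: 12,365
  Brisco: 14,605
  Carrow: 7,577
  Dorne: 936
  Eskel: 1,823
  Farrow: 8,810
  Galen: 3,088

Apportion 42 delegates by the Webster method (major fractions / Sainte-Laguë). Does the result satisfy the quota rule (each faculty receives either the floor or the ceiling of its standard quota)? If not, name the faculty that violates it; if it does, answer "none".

Standard quotas: Arden 10.555, Brisco 12.467, Carrow 6.468, Dorne 0.799, Eskel 1.556, Farrow 7.520, Galen 2.636.
Webster allocation: Arden 11, Brisco 12, Carrow 6, Dorne 1, Eskel 2, Farrow 7, Galen 3.
Every allocation lies between the lower and upper quota.

none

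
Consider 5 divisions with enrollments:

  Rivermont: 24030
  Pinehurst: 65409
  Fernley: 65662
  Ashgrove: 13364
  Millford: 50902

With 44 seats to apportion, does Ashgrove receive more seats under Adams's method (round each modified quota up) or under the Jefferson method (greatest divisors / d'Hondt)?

Adams: Rivermont 5, Pinehurst 13, Fernley 13, Ashgrove 3, Millford 10.
Jefferson: Rivermont 5, Pinehurst 13, Fernley 14, Ashgrove 2, Millford 10.
Ashgrove gets 3 under Adams and 2 under Jefferson.

Adams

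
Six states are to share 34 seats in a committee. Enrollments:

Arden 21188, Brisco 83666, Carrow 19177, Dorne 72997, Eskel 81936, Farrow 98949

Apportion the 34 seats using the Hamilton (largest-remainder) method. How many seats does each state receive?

Arden: 2, Brisco: 7, Carrow: 2, Dorne: 7, Eskel: 7, Farrow: 9

The standard divisor is 377913/34 ≈ 11115.088.
Standard quotas: Arden 1.9062, Brisco 7.5272, Carrow 1.7253, Dorne 6.5674, Eskel 7.3716, Farrow 8.9022.
Lower quotas: Arden 1, Brisco 7, Carrow 1, Dorne 6, Eskel 7, Farrow 8 (sum 30, leaving 4 seats).
Remainders in descending order: Arden 0.9062, Farrow 0.9022, Carrow 0.7253, Dorne 0.5674, Brisco 0.5272, Eskel 0.3716.
Largest remainders: Arden, Farrow, Carrow, Dorne receive the extra seats.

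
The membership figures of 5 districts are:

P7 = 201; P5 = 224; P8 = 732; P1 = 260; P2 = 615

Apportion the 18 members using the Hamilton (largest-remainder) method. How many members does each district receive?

The standard divisor is 2032/18 ≈ 112.889.
Standard quotas: P7 1.781, P5 1.984, P8 6.484, P1 2.303, P2 5.448.
Lower quotas: P7 1, P5 1, P8 6, P1 2, P2 5 (sum 15, leaving 3 seats).
Remainders in descending order: P5 0.984, P7 0.781, P8 0.484, P2 0.448, P1 0.303.
The surplus seats go to P5, P7, P8.

P7 2, P5 2, P8 7, P1 2, P2 5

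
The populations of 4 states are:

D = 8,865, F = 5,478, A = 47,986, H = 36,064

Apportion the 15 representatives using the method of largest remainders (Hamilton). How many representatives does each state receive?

The standard divisor is 98393/15 ≈ 6559.533.
Standard quotas: D 1.3515, F 0.8351, A 7.3155, H 5.4980.
Lower quotas: D 1, F 0, A 7, H 5 (sum 13, leaving 2 seats).
Remainders in descending order: F 0.8351, H 0.4980, D 0.3515, A 0.3155.
The surplus seats go to F, H.

D 1, F 1, A 7, H 6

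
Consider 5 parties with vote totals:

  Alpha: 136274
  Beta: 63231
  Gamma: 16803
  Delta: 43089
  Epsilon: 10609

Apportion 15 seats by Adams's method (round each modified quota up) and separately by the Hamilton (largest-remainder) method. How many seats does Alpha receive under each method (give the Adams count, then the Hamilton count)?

7 and 8

Adams: Alpha 7, Beta 3, Gamma 1, Delta 3, Epsilon 1.
Hamilton: Alpha 8, Beta 3, Gamma 1, Delta 2, Epsilon 1.
Alpha gets 7 under Adams and 8 under Hamilton.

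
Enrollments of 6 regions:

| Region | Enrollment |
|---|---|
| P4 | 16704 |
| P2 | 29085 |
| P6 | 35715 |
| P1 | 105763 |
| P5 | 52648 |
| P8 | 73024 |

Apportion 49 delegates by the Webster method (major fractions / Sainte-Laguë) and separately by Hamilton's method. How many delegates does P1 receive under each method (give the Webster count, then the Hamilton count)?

Webster: P4 3, P2 5, P6 6, P1 16, P5 8, P8 11.
Hamilton: P4 3, P2 4, P6 6, P1 17, P5 8, P8 11.
P1 gets 16 under Webster and 17 under Hamilton.

16 and 17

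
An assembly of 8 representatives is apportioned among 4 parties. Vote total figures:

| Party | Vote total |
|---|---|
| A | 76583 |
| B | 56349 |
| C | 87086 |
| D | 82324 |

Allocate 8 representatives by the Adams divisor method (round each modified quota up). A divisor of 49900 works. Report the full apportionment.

A 2; B 2; C 2; D 2

With modified divisor 49900: modified quotas A 1.535, B 1.129, C 1.745, D 1.650.
Rounding up: A 2, B 2, C 2, D 2 (total 8).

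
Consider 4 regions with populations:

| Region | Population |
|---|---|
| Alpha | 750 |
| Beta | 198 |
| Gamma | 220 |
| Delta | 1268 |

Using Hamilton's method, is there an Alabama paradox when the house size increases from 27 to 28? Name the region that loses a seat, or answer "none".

At 27 seats: Alpha 8, Beta 2, Gamma 3, Delta 14.
At 28 seats: Alpha 9, Beta 2, Gamma 2, Delta 15.
Gamma drops from 3 to 2.

Gamma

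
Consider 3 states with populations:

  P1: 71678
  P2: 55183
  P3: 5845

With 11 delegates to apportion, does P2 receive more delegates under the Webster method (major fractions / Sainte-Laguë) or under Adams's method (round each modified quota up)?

Webster

Webster: P1 6, P2 5, P3 0.
Adams: P1 6, P2 4, P3 1.
P2 gets 5 under Webster and 4 under Adams.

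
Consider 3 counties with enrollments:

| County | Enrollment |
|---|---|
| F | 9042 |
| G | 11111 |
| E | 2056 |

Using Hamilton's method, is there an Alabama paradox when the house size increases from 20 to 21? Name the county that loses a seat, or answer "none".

At 20 seats: F 8, G 10, E 2.
At 21 seats: F 9, G 10, E 2.
No county's allocation decreased.

none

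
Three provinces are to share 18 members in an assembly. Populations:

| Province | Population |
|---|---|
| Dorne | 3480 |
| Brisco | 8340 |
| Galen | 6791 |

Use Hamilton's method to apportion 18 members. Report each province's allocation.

Standard divisor: 18611 ÷ 18 ≈ 1033.944.
Standard quotas: Dorne 3.3658, Brisco 8.0662, Galen 6.5681.
Lower quotas: Dorne 3, Brisco 8, Galen 6 (sum 17, leaving 1 seat).
Remainders in descending order: Galen 0.5681, Dorne 0.3658, Brisco 0.0662.
Largest remainder: Galen receives the extra seat.

Dorne 3, Brisco 8, Galen 7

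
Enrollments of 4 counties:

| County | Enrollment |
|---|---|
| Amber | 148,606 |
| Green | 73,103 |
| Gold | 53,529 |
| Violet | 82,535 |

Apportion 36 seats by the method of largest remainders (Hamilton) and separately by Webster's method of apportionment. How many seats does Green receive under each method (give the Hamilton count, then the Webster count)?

7 and 8

Hamilton: Amber 15, Green 7, Gold 6, Violet 8.
Webster: Amber 15, Green 8, Gold 5, Violet 8.
Green gets 7 under Hamilton and 8 under Webster.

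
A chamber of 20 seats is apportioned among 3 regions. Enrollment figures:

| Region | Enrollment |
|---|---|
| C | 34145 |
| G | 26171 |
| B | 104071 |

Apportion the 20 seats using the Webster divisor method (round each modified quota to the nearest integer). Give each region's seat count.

C=4; G=3; B=13

Standard divisor 164387/20 ≈ 8219.35; standard quotas: C 4.154, G 3.184, B 12.662.
Rounding to the nearest integer gives C 4, G 3, B 13 — total 20, matching the house size, so no adjustment is needed.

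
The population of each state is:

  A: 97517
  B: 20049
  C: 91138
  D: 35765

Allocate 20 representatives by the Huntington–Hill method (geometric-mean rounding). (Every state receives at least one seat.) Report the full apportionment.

A 8; B 2; C 7; D 3

With divisor 12605: modified quotas A 7.736, B 1.591, C 7.230, D 2.837.
Geometric-mean thresholds: A √(7·8)=7.483, B √(1·2)=1.414, C √(7·8)=7.483, D √(2·3)=2.449.
Each quota rounded against its threshold gives A 8, B 2, C 7, D 3 (total 20).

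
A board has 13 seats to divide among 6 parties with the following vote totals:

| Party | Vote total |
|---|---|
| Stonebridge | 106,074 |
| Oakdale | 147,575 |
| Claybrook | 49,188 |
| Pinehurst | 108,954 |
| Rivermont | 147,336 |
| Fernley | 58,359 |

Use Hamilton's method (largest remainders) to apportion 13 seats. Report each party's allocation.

The standard divisor is 617486/13 ≈ 47498.923.
Standard quotas: Stonebridge 2.2332, Oakdale 3.1069, Claybrook 1.0356, Pinehurst 2.2938, Rivermont 3.1019, Fernley 1.2286.
Lower quotas: Stonebridge 2, Oakdale 3, Claybrook 1, Pinehurst 2, Rivermont 3, Fernley 1 (sum 12, leaving 1 seat).
Remainders in descending order: Pinehurst 0.2938, Stonebridge 0.2332, Fernley 0.2286, Oakdale 0.1069, Rivermont 0.1019, Claybrook 0.0356.
The surplus seat goes to Pinehurst.

Stonebridge=2, Oakdale=3, Claybrook=1, Pinehurst=3, Rivermont=3, Fernley=1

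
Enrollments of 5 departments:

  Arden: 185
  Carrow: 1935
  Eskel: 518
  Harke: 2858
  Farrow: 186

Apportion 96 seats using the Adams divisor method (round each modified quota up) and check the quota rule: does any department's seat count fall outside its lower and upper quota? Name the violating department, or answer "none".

Standard quotas: Arden 3.126, Carrow 32.693, Eskel 8.752, Harke 48.287, Farrow 3.143.
Adams allocation: Arden 4, Carrow 32, Eskel 9, Harke 47, Farrow 4.
Harke has quota 48.287 (lower 48, upper 49) but receives 47 — outside the quota interval.

Harke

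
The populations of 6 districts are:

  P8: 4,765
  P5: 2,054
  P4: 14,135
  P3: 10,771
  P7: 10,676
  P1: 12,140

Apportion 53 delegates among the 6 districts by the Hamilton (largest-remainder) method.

P8 5, P5 2, P4 14, P3 10, P7 10, P1 12

The standard divisor is 54541/53 ≈ 1029.075.
Standard quotas: P8 4.6304, P5 1.9960, P4 13.7356, P3 10.4667, P7 10.3744, P1 11.7970.
Lower quotas: P8 4, P5 1, P4 13, P3 10, P7 10, P1 11 (sum 49, leaving 4 seats).
Remainders in descending order: P5 0.9960, P1 0.7970, P4 0.7356, P8 0.6304, P3 0.4667, P7 0.3744.
Largest remainders: P5, P1, P4, P8 receive the extra seats.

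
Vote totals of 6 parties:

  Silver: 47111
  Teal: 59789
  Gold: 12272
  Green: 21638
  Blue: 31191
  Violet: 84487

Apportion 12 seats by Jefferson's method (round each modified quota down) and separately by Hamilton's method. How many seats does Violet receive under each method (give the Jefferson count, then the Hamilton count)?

5 and 4

Jefferson: Silver 2, Teal 3, Gold 0, Green 1, Blue 1, Violet 5.
Hamilton: Silver 2, Teal 3, Gold 1, Green 1, Blue 1, Violet 4.
Violet gets 5 under Jefferson and 4 under Hamilton.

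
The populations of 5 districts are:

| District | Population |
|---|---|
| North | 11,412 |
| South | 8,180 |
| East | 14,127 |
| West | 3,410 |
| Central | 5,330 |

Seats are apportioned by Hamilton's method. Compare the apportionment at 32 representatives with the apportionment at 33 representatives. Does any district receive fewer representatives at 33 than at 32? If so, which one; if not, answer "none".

none

At 32 seats: North 9, South 6, East 11, West 2, Central 4.
At 33 seats: North 9, South 6, East 11, West 3, Central 4.
No district's allocation decreased.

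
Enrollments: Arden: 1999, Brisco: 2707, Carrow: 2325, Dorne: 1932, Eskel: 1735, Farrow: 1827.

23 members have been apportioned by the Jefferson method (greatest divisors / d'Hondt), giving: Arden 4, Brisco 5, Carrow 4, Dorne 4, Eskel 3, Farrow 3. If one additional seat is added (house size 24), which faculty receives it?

Carrow

Priority for the next seat is population ÷ (current seats + 1).
Priorities: Arden 399.800, Brisco 451.167, Carrow 465.000, Dorne 386.400, Eskel 433.750, Farrow 456.750.
Highest priority: Carrow.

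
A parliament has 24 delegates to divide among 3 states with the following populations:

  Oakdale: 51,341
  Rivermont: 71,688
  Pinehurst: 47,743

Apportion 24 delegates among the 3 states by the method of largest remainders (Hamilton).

Oakdale=7, Rivermont=10, Pinehurst=7

The standard divisor is 170772/24 ≈ 7115.5.
Standard quotas: Oakdale 7.2154, Rivermont 10.0749, Pinehurst 6.7097.
Lower quotas: Oakdale 7, Rivermont 10, Pinehurst 6 (sum 23, leaving 1 seat).
Remainders in descending order: Pinehurst 0.7097, Oakdale 0.2154, Rivermont 0.0749.
The surplus seat goes to Pinehurst.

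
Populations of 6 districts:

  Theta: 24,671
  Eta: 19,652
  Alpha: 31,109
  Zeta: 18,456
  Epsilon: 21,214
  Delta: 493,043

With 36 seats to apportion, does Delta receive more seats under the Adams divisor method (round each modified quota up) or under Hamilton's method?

Hamilton

Adams: Theta 2, Eta 2, Alpha 2, Zeta 1, Epsilon 2, Delta 27.
Hamilton: Theta 2, Eta 1, Alpha 2, Zeta 1, Epsilon 1, Delta 29.
Delta gets 27 under Adams and 29 under Hamilton.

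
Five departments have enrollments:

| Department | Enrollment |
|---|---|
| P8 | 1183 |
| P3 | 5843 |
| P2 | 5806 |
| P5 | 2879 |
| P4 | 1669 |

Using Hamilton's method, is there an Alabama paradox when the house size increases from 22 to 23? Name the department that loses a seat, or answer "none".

At 22 seats: P8 2, P3 7, P2 7, P5 4, P4 2.
At 23 seats: P8 1, P3 8, P2 8, P5 4, P4 2.
P8 drops from 2 to 1.

P8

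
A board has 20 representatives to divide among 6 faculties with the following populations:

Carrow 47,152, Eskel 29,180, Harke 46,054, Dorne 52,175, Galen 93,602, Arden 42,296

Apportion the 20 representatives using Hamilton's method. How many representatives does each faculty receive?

Standard divisor: 310459 ÷ 20 ≈ 15522.95.
Standard quotas: Carrow 3.0376, Eskel 1.8798, Harke 2.9668, Dorne 3.3612, Galen 6.0299, Arden 2.7247.
Lower quotas: Carrow 3, Eskel 1, Harke 2, Dorne 3, Galen 6, Arden 2 (sum 17, leaving 3 seats).
Remainders in descending order: Harke 0.9668, Eskel 0.8798, Arden 0.7247, Dorne 0.3612, Carrow 0.0376, Galen 0.0299.
The surplus seats go to Harke, Eskel, Arden.

Carrow=3, Eskel=2, Harke=3, Dorne=3, Galen=6, Arden=3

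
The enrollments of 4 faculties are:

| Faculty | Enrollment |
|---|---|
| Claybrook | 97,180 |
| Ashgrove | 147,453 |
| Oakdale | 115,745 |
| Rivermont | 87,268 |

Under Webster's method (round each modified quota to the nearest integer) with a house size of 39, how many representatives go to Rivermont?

8

Standard divisor 447646/39 ≈ 11478.103; standard quotas: Claybrook 8.467, Ashgrove 12.846, Oakdale 10.084, Rivermont 7.603.
Rounding to the nearest integer gives Claybrook 8, Ashgrove 13, Oakdale 10, Rivermont 8 — total 39, matching the house size, so no adjustment is needed.
Rivermont receives 8.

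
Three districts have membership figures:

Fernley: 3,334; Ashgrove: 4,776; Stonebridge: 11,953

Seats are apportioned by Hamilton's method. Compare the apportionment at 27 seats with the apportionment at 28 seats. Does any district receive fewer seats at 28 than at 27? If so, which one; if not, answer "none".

Fernley

At 27 seats: Fernley 5, Ashgrove 6, Stonebridge 16.
At 28 seats: Fernley 4, Ashgrove 7, Stonebridge 17.
Fernley drops from 5 to 4.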